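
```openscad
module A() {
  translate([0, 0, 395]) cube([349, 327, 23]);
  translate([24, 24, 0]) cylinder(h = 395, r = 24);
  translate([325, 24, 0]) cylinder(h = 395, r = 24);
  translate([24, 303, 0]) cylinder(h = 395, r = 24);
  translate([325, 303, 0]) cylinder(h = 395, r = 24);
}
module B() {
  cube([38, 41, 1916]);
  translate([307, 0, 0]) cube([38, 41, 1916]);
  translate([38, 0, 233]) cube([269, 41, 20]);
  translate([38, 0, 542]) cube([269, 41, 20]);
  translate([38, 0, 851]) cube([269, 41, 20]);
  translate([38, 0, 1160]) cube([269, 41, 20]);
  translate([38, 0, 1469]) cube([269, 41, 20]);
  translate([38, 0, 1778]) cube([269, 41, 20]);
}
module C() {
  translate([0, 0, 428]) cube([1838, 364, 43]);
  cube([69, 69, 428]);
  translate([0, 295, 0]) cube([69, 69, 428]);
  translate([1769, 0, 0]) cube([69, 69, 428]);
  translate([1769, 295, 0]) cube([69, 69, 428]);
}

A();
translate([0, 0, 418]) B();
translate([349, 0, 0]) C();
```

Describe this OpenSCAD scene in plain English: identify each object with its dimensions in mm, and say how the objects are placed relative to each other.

A is a four-legged stool. The seat is 349×327 mm, 23 mm thick, top at z = 418 mm. It stands on four round legs, each 48 mm in diameter, from z = 0 to the seat underside, each leg's axis is inset half a diameter from the nearest pair of seat edges (so the leg's bounding box is flush with the corner).

B is a wooden ladder with two side rails of 38×41 mm section and 1916 mm height, set 345 mm apart overall. Between them run 6 rectangular rungs (41 mm deep, 20 mm thick), front faces flush with the rails' −y face. The bottom of the first rung is 233 mm above the floor and each subsequent rung is 309 mm higher than the one below.

C is a bench: a 1838×364 mm seat slab, 43 mm thick, top at z = 471 mm, on four 69×69 mm square legs flush with the seat corners and standing on z = 0.

The ladder is on top of the stool. The bench is against the stool's +x side, with their −y faces flush.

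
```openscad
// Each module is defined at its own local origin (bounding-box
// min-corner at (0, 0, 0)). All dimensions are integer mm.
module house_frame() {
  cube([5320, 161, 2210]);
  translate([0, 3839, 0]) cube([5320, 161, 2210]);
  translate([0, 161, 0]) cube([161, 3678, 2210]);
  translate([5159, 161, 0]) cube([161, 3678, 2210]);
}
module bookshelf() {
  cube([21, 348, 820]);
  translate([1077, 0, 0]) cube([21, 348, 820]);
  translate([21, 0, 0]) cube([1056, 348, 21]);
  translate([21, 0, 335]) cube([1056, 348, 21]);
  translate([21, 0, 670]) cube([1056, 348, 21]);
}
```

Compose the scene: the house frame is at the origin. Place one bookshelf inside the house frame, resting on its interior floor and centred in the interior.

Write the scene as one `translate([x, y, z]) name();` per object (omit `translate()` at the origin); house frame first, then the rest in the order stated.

house_frame();
translate([2111, 1826, 0]) bookshelf();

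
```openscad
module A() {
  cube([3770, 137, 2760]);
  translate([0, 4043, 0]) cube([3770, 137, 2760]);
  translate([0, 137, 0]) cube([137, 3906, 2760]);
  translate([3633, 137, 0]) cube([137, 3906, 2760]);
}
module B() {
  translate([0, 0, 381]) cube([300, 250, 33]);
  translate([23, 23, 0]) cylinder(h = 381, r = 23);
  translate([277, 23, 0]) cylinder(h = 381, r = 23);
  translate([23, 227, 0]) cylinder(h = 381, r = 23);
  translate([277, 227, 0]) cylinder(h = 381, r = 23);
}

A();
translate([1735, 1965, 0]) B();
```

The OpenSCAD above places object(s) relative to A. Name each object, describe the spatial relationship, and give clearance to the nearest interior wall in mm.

Clearances: x = 1598, y = 1828; minimum 1598 mm.

A is a house frame. B is a stool. The stool sits inside the house frame, centred. The clearance to the nearest interior wall is 1598 mm.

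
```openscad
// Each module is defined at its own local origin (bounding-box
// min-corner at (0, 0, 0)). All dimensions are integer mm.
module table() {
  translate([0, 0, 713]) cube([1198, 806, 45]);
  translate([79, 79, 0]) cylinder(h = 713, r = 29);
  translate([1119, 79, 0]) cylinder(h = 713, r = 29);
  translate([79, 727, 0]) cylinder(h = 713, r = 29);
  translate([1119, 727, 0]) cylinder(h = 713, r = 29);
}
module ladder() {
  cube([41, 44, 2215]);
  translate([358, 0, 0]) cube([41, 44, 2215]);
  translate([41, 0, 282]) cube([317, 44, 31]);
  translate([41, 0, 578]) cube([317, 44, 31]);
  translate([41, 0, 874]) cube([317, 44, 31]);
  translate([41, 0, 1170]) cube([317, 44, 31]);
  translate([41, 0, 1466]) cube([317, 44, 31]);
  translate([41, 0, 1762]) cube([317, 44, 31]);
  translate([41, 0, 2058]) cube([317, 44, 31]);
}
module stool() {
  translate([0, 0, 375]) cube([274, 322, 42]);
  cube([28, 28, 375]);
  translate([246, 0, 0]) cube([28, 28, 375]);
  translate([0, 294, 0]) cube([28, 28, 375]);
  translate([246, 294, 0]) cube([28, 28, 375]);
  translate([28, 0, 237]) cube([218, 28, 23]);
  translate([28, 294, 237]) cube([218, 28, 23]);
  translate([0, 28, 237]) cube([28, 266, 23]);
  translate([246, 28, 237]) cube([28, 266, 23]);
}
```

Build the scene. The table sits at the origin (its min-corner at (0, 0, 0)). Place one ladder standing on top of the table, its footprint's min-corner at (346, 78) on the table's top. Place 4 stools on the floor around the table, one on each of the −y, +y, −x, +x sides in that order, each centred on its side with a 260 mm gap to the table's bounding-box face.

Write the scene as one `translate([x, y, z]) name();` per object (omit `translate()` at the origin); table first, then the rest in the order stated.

table();
translate([346, 78, 758]) ladder();
translate([462, -582, 0]) stool();
translate([462, 1066, 0]) stool();
translate([-534, 242, 0]) stool();
translate([1458, 242, 0]) stool();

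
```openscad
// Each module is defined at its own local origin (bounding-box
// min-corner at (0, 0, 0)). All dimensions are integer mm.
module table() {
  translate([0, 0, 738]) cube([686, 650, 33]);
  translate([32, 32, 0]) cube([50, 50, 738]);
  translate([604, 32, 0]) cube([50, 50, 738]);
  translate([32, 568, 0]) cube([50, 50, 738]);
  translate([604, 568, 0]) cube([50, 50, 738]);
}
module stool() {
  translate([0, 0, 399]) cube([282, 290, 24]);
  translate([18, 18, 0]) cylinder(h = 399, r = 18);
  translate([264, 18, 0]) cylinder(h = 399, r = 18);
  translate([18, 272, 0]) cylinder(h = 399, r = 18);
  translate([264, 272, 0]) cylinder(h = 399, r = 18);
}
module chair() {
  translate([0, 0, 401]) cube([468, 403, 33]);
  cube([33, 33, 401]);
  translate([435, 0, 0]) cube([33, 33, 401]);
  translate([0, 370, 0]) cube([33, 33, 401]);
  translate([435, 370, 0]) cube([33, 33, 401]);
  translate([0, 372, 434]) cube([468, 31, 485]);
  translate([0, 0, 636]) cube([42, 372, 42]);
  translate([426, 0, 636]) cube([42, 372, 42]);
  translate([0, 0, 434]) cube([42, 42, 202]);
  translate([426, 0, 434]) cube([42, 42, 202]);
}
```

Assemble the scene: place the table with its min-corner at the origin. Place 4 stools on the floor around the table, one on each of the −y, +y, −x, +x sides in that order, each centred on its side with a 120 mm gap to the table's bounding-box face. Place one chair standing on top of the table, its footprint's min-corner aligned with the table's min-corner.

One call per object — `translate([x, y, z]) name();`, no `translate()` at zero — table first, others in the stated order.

table();
translate([202, -410, 0]) stool();
translate([202, 770, 0]) stool();
translate([-402, 180, 0]) stool();
translate([806, 180, 0]) stool();
translate([0, 0, 771]) chair();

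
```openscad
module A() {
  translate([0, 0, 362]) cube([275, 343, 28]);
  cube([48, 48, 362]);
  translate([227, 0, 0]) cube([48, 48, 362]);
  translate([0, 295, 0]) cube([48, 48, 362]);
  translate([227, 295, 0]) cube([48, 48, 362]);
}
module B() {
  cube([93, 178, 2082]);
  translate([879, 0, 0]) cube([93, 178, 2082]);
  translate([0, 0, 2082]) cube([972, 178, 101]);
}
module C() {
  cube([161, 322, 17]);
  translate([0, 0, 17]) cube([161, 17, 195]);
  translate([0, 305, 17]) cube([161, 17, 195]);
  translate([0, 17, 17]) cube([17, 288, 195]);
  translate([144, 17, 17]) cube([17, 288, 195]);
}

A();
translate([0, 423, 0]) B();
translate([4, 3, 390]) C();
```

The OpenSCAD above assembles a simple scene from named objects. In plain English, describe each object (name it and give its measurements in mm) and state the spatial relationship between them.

A is a four-legged stool. The seat is 275×343 mm, 28 mm thick, top at z = 390 mm. It stands on four square legs, each 48×48 mm in cross-section, from z = 0 to the seat underside, each flush with a corner of the seat.

B is a door frame. The clear opening is 786 mm wide and 2082 mm high. Two 93 mm wide jambs, 178 mm deep, stand either side of the opening from the floor to the top of the opening. A 101 mm thick head sits across the top of both jambs, spanning the full outside width of the frame.

C is an open storage box with external size 161×322×212 mm and wall thickness 17 mm (the base is also 17 mm thick). The base covers the whole footprint; the four walls stand on the base, with the y-facing walls full-width and the x-facing walls fitting between their inner faces.

The door frame is on the floor beside the stool on its +y side. The open box is on top of the stool.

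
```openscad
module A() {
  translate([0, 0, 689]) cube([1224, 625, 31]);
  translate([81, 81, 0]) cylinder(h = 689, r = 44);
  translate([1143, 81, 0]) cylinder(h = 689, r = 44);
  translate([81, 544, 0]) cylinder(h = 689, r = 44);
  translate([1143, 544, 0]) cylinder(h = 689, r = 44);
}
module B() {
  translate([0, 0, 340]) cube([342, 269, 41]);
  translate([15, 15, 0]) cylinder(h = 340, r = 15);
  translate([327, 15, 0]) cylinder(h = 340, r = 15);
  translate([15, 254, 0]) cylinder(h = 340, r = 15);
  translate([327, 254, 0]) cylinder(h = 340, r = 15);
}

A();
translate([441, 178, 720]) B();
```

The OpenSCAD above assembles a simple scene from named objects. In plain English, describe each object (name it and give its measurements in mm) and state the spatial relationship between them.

A is a table: top 1224 mm (x) × 625 mm (y), 31 mm thick, upper face at z = 720 mm, on four round legs of 88 mm diameter, each leg's bounding box inset 37 mm from the nearest pair of top edges, running from z = 0 to the bottom of the top.

B is a four-legged stool. The seat is a 342×269×41 mm slab whose top surface is at z = 381 mm; four round legs, each 30 mm in diameter, run from the floor (z = 0) to the underside of the seat, each leg's axis is inset half a diameter from the nearest pair of seat edges (so the leg's bounding box is flush with the corner).

The stool is on top of the table, centred.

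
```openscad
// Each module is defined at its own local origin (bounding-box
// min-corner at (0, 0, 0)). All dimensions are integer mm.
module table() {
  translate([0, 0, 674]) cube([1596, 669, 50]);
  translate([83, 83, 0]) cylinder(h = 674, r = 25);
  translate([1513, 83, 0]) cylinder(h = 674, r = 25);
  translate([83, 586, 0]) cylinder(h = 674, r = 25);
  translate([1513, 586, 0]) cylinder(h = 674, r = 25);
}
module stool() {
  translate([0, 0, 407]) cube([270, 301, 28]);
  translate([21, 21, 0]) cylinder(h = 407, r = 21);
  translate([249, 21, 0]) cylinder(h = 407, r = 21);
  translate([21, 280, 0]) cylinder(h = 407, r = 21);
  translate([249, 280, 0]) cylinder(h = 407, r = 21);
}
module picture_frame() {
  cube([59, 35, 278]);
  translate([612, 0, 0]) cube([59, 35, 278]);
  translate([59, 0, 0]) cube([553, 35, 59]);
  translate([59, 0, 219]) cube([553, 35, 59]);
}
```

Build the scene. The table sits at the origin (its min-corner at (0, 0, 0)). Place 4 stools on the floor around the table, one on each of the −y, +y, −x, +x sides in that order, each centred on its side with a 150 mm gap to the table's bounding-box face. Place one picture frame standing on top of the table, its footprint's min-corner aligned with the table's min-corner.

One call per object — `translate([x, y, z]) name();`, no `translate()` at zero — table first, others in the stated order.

table();
translate([663, -451, 0]) stool();
translate([663, 819, 0]) stool();
translate([-420, 184, 0]) stool();
translate([1746, 184, 0]) stool();
translate([0, 0, 724]) picture_frame();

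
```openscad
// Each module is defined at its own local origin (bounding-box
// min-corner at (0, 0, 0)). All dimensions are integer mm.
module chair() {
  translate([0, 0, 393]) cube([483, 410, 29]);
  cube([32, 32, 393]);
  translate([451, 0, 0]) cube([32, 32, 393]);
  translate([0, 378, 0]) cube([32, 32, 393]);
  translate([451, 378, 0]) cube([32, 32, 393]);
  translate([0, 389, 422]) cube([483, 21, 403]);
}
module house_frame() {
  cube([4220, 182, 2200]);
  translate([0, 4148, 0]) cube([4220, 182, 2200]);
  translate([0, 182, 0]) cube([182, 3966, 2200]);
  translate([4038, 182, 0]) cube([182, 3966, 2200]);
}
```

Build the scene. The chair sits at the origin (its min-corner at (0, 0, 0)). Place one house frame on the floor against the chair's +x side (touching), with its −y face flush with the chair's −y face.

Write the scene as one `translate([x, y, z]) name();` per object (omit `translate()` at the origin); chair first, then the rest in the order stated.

chair();
translate([483, 0, 0]) house_frame();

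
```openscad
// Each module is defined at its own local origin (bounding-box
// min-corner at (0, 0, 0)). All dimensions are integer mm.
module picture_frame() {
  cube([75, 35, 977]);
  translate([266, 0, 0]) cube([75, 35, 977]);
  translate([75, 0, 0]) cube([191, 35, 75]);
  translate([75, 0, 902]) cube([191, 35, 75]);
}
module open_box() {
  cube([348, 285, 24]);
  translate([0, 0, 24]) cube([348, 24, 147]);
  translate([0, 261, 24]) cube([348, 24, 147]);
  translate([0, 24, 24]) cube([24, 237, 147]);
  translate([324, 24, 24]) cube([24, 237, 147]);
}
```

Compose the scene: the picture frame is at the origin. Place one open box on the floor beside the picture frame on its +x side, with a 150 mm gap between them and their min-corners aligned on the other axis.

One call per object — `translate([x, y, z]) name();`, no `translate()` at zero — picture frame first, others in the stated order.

picture_frame();
translate([491, 0, 0]) open_box();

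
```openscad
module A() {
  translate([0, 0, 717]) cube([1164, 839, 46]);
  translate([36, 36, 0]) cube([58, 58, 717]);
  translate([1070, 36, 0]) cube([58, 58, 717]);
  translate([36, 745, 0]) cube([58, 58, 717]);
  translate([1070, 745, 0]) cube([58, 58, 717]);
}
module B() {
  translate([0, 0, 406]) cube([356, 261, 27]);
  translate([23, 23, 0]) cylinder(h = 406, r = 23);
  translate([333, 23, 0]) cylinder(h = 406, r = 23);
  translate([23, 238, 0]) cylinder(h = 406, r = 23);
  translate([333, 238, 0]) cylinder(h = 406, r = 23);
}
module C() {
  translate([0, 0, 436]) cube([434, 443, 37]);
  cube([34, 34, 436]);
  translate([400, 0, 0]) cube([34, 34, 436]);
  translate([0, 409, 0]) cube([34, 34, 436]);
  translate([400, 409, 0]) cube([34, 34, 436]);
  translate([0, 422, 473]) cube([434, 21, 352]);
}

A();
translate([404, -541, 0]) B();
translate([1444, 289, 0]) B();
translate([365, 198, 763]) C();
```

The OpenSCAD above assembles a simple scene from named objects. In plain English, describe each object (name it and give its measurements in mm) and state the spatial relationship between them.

A is a rectangular dining table. The top is 1164×839×46 mm with its upper surface at z = 763 mm. It stands on four 58×58 mm square legs, each inset 36 mm from the nearest pair of top edges, running from the floor to the underside of the top.

B is a four-legged stool. The seat is a 356×261×27 mm slab whose top surface is at z = 433 mm; four round legs, each 46 mm in diameter, run from the floor (z = 0) to the underside of the seat, each leg's axis is inset half a diameter from the nearest pair of seat edges (so the leg's bounding box is flush with the corner).

C is a chair: 434×443 mm seat, 37 mm thick, top at z = 473 mm, on four 34 mm square corner legs flush with the seat edges. A 21 mm thick backrest slab spans the full seat width, extending 352 mm above the seat top, its back face flush with the seat's +y edge.

Two stools sit around the table at the −y, +x sides. The chair is on top of the table, centred.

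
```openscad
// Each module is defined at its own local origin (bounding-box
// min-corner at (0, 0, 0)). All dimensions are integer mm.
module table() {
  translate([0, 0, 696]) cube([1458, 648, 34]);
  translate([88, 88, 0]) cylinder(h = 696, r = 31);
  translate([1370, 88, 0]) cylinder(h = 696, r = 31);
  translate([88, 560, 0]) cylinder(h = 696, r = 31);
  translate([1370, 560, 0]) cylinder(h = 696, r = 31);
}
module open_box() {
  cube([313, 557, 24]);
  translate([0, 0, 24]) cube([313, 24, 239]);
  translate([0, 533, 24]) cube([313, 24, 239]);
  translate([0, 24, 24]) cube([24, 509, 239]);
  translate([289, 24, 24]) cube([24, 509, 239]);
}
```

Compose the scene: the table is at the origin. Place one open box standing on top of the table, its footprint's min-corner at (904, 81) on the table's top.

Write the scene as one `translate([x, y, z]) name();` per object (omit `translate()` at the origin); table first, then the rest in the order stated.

table();
translate([904, 81, 730]) open_box();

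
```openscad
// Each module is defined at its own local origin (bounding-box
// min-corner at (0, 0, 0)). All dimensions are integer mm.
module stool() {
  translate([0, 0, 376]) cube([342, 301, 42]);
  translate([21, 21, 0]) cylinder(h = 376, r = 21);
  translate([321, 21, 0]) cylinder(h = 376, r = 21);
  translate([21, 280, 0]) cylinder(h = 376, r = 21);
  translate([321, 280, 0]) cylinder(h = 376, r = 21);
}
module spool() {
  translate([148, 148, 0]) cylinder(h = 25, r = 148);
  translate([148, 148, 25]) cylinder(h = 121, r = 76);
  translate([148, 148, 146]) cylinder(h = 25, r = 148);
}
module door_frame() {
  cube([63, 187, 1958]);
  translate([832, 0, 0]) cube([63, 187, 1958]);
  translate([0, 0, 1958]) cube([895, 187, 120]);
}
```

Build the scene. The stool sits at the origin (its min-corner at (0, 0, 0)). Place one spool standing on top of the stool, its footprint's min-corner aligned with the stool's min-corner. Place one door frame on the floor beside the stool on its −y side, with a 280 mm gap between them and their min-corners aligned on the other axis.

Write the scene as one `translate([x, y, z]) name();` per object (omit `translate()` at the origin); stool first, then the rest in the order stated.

stool();
translate([0, 0, 418]) spool();
translate([0, -467, 0]) door_frame();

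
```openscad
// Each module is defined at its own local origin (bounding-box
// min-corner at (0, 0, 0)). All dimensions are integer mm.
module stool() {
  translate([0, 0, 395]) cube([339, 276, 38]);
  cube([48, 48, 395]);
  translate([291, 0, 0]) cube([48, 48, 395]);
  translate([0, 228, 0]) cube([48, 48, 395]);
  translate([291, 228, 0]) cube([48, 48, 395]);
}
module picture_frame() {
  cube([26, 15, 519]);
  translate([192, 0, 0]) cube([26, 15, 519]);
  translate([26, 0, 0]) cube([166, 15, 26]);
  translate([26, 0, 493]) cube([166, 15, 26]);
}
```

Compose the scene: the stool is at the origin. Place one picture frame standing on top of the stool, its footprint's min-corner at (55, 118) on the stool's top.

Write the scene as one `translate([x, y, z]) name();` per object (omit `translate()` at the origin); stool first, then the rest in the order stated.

stool();
translate([55, 118, 433]) picture_frame();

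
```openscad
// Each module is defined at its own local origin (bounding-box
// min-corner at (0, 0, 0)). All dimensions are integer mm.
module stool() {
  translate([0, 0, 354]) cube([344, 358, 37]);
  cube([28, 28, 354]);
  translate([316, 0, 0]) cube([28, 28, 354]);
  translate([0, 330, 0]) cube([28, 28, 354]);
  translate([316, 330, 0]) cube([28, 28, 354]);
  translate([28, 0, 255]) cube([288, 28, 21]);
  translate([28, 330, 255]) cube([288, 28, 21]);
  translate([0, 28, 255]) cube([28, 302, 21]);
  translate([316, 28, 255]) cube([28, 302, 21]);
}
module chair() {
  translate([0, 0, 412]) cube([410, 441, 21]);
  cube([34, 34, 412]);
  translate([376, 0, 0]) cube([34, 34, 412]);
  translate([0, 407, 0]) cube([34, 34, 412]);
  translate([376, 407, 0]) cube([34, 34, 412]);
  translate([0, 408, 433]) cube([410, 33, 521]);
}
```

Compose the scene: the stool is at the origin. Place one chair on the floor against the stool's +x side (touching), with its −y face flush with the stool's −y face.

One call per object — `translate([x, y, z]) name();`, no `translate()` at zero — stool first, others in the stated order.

stool();
translate([344, 0, 0]) chair();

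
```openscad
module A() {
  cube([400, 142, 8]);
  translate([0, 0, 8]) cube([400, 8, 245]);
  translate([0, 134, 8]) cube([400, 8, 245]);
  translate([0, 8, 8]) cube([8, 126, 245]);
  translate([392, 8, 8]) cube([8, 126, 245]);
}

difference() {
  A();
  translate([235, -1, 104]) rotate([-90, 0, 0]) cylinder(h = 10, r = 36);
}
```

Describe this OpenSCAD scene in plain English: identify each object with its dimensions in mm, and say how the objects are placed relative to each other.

A is an open-topped rectangular box: outside dimensions 400×142×253 mm, with a uniform wall and base thickness of 8 mm. The base is a full 400×142 slab on the floor; four walls sit on top of the base. The front and back walls (the −y and +y sides) span the full width; the two side walls fit between them.

The open box has a circular hole of radius 36 mm through its front wall, centred at (x = 235, z = 104).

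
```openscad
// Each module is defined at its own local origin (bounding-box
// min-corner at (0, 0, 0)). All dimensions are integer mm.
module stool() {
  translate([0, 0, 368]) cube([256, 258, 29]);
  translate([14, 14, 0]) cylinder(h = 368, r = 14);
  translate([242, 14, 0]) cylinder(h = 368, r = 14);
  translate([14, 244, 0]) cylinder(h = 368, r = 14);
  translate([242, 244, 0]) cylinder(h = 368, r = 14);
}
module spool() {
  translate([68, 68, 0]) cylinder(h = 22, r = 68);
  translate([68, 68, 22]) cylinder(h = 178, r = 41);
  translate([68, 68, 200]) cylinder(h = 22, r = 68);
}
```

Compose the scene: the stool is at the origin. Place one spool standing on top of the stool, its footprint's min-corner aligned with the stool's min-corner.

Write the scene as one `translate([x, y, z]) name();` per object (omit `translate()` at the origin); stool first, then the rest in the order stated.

stool();
translate([0, 0, 397]) spool();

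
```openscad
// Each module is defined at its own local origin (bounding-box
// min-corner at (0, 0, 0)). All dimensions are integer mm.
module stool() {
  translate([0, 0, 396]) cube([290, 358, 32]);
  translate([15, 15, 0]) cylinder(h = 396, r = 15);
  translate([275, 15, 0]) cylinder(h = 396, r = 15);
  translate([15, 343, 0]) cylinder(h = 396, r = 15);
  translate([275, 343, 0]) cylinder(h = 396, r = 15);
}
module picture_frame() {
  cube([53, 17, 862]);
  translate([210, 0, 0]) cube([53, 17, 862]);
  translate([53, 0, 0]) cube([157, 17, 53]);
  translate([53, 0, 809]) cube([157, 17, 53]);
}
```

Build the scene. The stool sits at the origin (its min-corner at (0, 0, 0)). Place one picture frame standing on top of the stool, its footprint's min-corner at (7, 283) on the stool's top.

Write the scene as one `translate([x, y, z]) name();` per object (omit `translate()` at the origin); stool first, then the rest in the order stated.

stool();
translate([7, 283, 428]) picture_frame();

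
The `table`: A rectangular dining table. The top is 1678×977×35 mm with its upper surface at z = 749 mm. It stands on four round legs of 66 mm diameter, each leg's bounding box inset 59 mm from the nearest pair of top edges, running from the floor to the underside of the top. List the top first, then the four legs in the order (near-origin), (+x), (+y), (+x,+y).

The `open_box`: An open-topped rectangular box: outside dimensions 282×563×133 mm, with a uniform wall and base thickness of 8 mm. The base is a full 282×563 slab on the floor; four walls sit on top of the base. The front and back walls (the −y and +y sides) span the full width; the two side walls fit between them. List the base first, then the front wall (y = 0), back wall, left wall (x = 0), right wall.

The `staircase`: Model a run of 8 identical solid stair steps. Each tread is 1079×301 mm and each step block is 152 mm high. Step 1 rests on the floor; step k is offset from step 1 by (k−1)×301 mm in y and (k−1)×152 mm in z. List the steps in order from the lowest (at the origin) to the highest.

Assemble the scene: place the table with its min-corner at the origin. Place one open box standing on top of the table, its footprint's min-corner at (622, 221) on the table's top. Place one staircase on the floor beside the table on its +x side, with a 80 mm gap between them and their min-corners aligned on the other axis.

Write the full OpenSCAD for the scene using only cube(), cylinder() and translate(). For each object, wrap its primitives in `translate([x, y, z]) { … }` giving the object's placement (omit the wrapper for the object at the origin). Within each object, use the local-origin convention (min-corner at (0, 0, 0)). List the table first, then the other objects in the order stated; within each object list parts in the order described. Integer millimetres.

translate([0, 0, 714]) cube([1678, 977, 35]);
translate([92, 92, 0]) cylinder(h = 714, r = 33);
translate([1586, 92, 0]) cylinder(h = 714, r = 33);
translate([92, 885, 0]) cylinder(h = 714, r = 33);
translate([1586, 885, 0]) cylinder(h = 714, r = 33);
translate([622, 221, 749]) {
  cube([282, 563, 8]);
  translate([0, 0, 8]) cube([282, 8, 125]);
  translate([0, 555, 8]) cube([282, 8, 125]);
  translate([0, 8, 8]) cube([8, 547, 125]);
  translate([274, 8, 8]) cube([8, 547, 125]);
}
translate([1758, 0, 0]) {
  cube([1079, 301, 152]);
  translate([0, 301, 152]) cube([1079, 301, 152]);
  translate([0, 602, 304]) cube([1079, 301, 152]);
  translate([0, 903, 456]) cube([1079, 301, 152]);
  translate([0, 1204, 608]) cube([1079, 301, 152]);
  translate([0, 1505, 760]) cube([1079, 301, 152]);
  translate([0, 1806, 912]) cube([1079, 301, 152]);
  translate([0, 2107, 1064]) cube([1079, 301, 152]);
}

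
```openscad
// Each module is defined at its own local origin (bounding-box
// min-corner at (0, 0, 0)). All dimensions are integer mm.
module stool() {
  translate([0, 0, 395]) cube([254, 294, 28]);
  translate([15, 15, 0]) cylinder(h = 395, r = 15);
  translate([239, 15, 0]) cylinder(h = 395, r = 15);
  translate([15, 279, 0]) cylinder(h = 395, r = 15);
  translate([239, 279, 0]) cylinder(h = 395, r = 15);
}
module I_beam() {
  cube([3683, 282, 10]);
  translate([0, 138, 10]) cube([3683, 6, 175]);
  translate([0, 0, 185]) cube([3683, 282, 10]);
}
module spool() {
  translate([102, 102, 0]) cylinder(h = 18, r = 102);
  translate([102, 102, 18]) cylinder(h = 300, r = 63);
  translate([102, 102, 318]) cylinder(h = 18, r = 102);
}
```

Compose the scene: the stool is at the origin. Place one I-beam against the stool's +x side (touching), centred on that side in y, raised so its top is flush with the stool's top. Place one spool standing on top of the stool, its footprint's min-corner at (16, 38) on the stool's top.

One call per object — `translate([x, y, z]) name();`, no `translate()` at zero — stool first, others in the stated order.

stool();
translate([254, 6, 228]) I_beam();
translate([16, 38, 423]) spool();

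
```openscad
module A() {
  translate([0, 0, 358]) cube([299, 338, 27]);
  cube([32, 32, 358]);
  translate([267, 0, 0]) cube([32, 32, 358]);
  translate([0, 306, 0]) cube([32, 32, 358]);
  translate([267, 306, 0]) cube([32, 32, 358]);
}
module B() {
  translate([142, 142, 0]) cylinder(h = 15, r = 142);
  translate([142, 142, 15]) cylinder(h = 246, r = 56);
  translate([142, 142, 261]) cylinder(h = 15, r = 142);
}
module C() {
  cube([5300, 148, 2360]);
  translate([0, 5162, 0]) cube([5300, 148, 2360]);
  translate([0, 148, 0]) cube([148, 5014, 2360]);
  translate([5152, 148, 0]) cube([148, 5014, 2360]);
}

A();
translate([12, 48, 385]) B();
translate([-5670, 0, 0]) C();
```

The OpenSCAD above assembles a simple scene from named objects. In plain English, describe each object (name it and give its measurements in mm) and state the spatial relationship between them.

A is a four-legged stool. The seat is 299×338 mm, 27 mm thick, top at z = 385 mm. It stands on four square legs, each 32×32 mm in cross-section, from z = 0 to the seat underside, each flush with a corner of the seat.

B is a spool: two coaxial disc flanges of radius 142 mm and thickness 15 mm, joined by a core cylinder of radius 56 mm and height 246 mm. The lower flange rests on z = 0 and the three cylinders share a vertical axis.

C is a box-shaped house frame (walls only): outside footprint 5300×5310 mm, wall height 2360 mm, wall thickness 148 mm. The two y-facing walls run the full x-width; the two x-facing walls fit between the inner faces of the y-facing walls.

The spool is on top of the stool. The house frame is on the floor beside the stool on its −x side.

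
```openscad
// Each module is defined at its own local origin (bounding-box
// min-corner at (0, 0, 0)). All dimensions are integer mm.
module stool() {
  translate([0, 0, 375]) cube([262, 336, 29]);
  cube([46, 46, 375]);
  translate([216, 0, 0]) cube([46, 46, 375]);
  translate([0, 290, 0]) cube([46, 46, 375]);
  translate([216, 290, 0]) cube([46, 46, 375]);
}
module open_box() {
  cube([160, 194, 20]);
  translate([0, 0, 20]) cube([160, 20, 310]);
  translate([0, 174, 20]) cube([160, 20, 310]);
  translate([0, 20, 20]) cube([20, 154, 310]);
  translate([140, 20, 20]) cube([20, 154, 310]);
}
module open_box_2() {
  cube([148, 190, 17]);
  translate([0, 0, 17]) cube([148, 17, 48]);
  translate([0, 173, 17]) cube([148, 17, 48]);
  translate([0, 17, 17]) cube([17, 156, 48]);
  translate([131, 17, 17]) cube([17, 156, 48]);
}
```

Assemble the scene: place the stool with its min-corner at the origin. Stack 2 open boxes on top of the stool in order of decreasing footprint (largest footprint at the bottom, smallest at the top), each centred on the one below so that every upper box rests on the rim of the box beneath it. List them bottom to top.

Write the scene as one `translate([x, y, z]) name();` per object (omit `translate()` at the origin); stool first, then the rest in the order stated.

stool();
translate([51, 71, 404]) open_box();
translate([57, 73, 734]) open_box_2();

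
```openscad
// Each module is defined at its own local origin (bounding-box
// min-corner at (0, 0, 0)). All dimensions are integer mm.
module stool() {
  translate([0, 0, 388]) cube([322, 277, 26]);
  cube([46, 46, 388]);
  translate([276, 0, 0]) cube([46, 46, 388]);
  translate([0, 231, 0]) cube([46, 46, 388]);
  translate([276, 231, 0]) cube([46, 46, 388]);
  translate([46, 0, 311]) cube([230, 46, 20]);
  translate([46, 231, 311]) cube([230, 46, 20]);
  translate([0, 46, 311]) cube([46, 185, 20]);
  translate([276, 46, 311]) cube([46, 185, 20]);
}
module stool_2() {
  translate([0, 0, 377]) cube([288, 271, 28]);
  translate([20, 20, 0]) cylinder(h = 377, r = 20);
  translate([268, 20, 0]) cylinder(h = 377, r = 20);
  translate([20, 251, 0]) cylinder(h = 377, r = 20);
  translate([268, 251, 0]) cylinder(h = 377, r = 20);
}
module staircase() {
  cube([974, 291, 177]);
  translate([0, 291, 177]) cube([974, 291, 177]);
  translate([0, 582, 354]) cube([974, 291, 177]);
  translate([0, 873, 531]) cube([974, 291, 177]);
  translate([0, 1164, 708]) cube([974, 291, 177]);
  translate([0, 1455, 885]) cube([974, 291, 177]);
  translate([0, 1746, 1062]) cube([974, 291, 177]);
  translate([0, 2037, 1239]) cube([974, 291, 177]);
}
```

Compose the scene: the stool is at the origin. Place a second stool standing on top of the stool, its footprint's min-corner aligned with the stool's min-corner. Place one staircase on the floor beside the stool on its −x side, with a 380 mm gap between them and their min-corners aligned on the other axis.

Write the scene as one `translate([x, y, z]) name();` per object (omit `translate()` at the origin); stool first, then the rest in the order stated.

stool();
translate([0, 0, 414]) stool_2();
translate([-1354, 0, 0]) staircase();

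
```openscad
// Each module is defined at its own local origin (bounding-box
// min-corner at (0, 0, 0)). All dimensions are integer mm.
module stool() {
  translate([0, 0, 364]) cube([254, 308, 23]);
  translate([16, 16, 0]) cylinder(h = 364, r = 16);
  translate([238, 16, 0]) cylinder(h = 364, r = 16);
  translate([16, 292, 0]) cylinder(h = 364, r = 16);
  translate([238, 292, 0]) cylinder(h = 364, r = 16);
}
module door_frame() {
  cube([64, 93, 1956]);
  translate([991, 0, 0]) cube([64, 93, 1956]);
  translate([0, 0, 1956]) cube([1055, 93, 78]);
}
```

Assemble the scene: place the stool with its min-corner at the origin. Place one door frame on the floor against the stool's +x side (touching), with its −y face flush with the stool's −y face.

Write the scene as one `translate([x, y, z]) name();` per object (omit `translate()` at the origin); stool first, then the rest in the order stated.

stool();
translate([254, 0, 0]) door_frame();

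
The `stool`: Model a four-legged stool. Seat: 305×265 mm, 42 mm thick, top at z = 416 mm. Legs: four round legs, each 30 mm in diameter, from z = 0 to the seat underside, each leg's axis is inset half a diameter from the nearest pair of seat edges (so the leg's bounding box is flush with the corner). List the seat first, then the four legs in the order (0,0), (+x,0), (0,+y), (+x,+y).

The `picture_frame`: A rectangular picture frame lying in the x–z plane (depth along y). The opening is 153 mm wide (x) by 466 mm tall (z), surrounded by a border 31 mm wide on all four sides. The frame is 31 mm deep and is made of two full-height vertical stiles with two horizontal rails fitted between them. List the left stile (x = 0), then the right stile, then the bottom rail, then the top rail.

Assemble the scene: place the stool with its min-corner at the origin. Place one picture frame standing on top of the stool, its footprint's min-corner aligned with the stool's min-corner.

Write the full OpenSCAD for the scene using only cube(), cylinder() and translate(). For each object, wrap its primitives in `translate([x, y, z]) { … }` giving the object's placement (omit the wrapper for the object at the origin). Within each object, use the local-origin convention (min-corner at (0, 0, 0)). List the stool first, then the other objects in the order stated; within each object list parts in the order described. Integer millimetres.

translate([0, 0, 374]) cube([305, 265, 42]);
translate([15, 15, 0]) cylinder(h = 374, r = 15);
translate([290, 15, 0]) cylinder(h = 374, r = 15);
translate([15, 250, 0]) cylinder(h = 374, r = 15);
translate([290, 250, 0]) cylinder(h = 374, r = 15);
translate([0, 0, 416]) {
  cube([31, 31, 528]);
  translate([184, 0, 0]) cube([31, 31, 528]);
  translate([31, 0, 0]) cube([153, 31, 31]);
  translate([31, 0, 497]) cube([153, 31, 31]);
}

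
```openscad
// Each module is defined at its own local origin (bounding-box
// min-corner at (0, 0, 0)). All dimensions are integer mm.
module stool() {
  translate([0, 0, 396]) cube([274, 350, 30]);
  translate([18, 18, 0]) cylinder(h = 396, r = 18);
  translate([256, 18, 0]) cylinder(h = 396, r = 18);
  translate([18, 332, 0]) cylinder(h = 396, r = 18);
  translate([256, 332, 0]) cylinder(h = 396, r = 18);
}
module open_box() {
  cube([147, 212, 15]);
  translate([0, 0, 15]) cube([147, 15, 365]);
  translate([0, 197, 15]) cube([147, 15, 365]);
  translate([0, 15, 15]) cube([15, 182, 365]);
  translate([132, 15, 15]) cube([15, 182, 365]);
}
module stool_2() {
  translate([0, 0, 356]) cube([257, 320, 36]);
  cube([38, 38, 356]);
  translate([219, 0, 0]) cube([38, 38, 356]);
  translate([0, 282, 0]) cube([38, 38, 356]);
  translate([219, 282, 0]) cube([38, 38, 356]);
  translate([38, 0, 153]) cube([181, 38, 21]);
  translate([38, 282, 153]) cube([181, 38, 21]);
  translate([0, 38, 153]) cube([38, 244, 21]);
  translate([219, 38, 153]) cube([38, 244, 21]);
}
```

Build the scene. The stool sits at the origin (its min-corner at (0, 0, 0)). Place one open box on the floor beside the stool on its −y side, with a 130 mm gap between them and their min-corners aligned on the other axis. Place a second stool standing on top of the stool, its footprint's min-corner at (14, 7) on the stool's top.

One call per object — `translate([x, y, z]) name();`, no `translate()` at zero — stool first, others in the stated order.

stool();
translate([0, -342, 0]) open_box();
translate([14, 7, 426]) stool_2();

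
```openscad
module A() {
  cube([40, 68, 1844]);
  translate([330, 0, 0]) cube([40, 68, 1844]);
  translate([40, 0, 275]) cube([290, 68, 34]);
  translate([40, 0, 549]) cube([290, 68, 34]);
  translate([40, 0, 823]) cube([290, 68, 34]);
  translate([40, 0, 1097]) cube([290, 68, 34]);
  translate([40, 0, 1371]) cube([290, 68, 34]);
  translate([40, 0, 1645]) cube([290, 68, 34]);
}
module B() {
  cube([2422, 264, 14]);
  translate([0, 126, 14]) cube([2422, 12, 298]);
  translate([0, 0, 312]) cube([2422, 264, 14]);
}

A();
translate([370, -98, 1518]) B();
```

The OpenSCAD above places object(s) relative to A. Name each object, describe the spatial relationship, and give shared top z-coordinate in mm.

Both tops at z = 1844 mm.

A is a ladder. B is an I-beam. The I-beam is beside the ladder with their tops flush at z = 1844. The shared top z-coordinate is 1844 mm.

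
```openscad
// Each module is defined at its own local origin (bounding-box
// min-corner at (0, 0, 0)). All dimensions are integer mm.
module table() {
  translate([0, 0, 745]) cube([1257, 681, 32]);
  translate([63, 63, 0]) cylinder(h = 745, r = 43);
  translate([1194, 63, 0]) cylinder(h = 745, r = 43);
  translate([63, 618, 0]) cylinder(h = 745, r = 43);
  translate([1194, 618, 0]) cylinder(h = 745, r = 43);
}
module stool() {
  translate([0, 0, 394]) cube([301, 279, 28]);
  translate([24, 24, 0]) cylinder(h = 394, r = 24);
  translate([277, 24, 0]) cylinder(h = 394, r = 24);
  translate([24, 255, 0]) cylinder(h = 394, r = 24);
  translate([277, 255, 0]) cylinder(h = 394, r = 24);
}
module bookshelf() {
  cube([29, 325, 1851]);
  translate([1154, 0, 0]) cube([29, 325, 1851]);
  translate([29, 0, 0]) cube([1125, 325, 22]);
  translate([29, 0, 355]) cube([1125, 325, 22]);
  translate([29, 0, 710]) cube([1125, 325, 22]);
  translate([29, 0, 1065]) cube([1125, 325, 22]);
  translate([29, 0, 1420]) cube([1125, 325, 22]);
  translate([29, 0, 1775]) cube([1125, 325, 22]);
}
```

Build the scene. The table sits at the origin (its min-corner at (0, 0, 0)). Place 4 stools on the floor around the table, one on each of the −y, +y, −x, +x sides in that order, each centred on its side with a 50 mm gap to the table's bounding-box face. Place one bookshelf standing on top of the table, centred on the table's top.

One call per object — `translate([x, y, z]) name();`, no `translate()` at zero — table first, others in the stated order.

table();
translate([478, -329, 0]) stool();
translate([478, 731, 0]) stool();
translate([-351, 201, 0]) stool();
translate([1307, 201, 0]) stool();
translate([37, 178, 777]) bookshelf();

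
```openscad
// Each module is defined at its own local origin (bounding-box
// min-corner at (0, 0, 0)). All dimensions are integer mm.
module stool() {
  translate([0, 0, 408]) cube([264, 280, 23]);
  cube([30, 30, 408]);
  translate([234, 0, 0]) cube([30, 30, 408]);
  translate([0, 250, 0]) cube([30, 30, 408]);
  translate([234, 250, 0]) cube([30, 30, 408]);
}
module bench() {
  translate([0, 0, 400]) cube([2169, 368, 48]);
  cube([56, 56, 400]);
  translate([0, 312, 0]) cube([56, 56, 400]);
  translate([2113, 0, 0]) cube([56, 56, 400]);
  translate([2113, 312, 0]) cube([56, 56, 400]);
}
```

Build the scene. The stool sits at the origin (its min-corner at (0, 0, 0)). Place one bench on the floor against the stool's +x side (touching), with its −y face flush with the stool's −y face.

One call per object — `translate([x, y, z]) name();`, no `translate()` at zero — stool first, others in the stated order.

stool();
translate([264, 0, 0]) bench();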